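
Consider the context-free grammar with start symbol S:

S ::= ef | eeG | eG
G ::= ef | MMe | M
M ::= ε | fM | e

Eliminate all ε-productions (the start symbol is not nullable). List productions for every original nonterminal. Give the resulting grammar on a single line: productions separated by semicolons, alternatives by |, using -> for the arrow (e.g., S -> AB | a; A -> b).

Nullable set: {G, M}.
S -> eG: G nullable, giving e | eG.
S -> eeG: G nullable, giving ee | eeG.
G -> M: M nullable, giving M.
G -> MMe: M, M nullable, giving MMe | Me | e.
Drop M -> ε.
M -> fM: M nullable, giving f | fM.
Unchanged (no nullable symbols): S -> ef; G -> ef; M -> e.

S -> e | eG | ee | ef | eeG; G -> M | e | Me | ef | MMe; M -> e | f | fM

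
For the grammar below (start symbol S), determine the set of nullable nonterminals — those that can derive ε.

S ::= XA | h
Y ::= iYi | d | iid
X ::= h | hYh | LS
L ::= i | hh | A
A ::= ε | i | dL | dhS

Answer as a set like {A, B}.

{A, L}

Directly nullable (have an ε-rule): {A}.
L is nullable via L -> A (every symbol on the right is already known nullable).
Not nullable: S, X, Y — each has a terminal in every rule's right-hand side or depends on a non-nullable symbol.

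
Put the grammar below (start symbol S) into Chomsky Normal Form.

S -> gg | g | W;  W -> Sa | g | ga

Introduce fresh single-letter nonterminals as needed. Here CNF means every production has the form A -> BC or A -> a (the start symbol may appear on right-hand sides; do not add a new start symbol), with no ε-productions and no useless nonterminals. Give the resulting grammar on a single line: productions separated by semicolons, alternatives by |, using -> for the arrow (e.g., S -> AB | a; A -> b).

No ε-productions.
After unit-elimination: S -> g | Sa | ga | gg; W -> g | Sa | ga.
TERM: introduce A -> a, B -> g and substitute in every rule of length ≥2.
Drop unreachable/unproductive: W.

S -> g | BA | BB | SA; A -> a; B -> g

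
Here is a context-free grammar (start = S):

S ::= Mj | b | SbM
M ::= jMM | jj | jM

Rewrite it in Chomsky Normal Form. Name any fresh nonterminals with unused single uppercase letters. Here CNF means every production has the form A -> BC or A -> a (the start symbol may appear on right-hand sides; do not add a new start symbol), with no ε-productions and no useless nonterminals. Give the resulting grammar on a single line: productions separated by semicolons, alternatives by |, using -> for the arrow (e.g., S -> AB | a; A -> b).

S -> b | MA | SD; A -> j; B -> b; C -> MM; D -> BM; M -> AA | AC | AM

No ε-productions.
No unit productions to eliminate.
TERM: introduce B -> b, A -> j and substitute in every rule of length ≥2.
BIN: M -> AMM becomes M -> AC, C -> MM; S -> SBM becomes S -> SD, D -> BM.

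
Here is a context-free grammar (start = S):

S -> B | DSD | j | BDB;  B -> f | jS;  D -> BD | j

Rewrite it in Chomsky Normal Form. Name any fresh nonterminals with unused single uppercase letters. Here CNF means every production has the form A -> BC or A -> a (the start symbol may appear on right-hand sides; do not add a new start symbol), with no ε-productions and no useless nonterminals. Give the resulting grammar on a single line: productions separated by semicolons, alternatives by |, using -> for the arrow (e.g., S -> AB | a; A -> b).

S -> f | j | AS | BC | DE; A -> j; B -> f | AS; C -> DB; D -> j | BD; E -> SD

No ε-productions.
After unit-elimination: S -> f | j | jS | BDB | DSD; B -> f | jS; D -> j | BD.
TERM: introduce A -> j and substitute in every rule of length ≥2.
BIN: S -> BDB becomes S -> BC, C -> DB; S -> DSD becomes S -> DE, E -> SD.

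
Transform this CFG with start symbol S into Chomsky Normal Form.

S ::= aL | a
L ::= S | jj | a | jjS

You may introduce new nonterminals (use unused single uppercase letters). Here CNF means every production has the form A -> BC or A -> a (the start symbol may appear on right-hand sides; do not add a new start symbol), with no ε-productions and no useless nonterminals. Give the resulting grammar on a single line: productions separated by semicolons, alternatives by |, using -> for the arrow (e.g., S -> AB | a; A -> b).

No ε-productions.
After unit-elimination: S -> a | aL; L -> a | aL | jj | jjS.
TERM: introduce A -> a, B -> j and substitute in every rule of length ≥2.
BIN: L -> BBS becomes L -> BC, C -> BS.

S -> a | AL; A -> a; B -> j; C -> BS; L -> a | AL | BB | BC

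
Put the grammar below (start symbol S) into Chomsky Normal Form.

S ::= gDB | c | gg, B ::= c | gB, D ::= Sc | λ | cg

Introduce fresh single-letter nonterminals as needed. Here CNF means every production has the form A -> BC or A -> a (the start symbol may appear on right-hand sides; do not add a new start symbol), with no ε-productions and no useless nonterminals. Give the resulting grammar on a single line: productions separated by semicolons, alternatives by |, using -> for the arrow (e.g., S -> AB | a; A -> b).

S -> c | AA | AB | AE; A -> g; B -> c | AB; C -> c; D -> CA | SC; E -> DB

Nullable: {D}; after ε-elimination: S -> c | gB | gg | gDB; B -> c | gB; D -> Sc | cg.
No unit productions to eliminate.
TERM: introduce C -> c, A -> g and substitute in every rule of length ≥2.
BIN: S -> ADB becomes S -> AE, E -> DB.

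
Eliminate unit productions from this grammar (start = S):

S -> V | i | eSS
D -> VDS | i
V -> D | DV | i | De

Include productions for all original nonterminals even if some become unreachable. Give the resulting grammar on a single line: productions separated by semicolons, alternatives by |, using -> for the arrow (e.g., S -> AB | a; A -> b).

S -> i | DV | De | VDS | eSS; D -> i | VDS; V -> i | DV | De | VDS

Unit productions: S->V, V->D.
Unit pairs (A ⇒* B via units): (S,D), (S,V), (V,D).
S: inherits non-unit rules of {D, S, V} → DV | De | VDS | eSS | i.
D: inherits non-unit rules of {D} → VDS | i.
V: inherits non-unit rules of {D, V} → DV | De | VDS | i.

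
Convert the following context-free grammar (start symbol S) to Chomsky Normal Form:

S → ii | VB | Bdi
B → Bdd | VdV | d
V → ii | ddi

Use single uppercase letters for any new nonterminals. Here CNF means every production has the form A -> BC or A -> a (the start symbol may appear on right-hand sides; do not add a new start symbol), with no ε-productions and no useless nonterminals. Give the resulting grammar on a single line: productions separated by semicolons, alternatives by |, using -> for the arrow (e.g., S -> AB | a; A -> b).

S -> BF | CC | VB; A -> d; B -> d | BD | VE; C -> i; D -> AA; E -> AV; F -> AC; G -> AC; V -> AG | CC

No ε-productions.
No unit productions to eliminate.
TERM: introduce A -> d, C -> i and substitute in every rule of length ≥2.
BIN: B -> BAA becomes B -> BD, D -> AA; B -> VAV becomes B -> VE, E -> AV; S -> BAC becomes S -> BF, F -> AC; V -> AAC becomes V -> AG, G -> AC.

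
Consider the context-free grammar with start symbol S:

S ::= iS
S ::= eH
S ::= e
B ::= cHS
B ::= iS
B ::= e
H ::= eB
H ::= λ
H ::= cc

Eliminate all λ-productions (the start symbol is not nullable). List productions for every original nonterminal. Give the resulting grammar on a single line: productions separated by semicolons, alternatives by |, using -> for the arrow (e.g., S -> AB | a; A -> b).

S -> e | eH | iS; B -> e | cS | iS | cHS; H -> cc | eB

Nullable set: {H}.
S -> eH: H nullable, giving e | eH.
B -> cHS: H nullable, giving cHS | cS.
Drop H -> λ.
Unchanged (no nullable symbols): S -> e; S -> iS; B -> e; B -> iS; H -> cc; H -> eB.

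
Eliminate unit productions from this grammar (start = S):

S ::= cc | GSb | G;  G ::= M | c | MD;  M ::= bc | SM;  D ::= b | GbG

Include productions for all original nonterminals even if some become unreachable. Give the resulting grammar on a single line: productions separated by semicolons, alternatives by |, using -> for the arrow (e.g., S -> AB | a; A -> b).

S -> c | MD | SM | bc | cc | GSb; D -> b | GbG; G -> c | MD | SM | bc; M -> SM | bc

Unit productions: G->M, S->G.
Unit pairs (A ⇒* B via units): (G,M), (S,G), (S,M).
S: inherits non-unit rules of {G, M, S} → GSb | MD | SM | bc | c | cc.
D: inherits non-unit rules of {D} → GbG | b.
G: inherits non-unit rules of {G, M} → MD | SM | bc | c.
M: inherits non-unit rules of {M} → SM | bc.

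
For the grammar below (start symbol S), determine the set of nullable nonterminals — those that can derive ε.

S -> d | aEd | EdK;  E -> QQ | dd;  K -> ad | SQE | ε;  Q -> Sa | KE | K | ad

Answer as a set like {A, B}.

Directly nullable (have an ε-rule): {K}.
Q is nullable via Q -> K (every symbol on the right is already known nullable).
E is nullable via E -> QQ (every symbol on the right is already known nullable).
Not nullable: S — each has a terminal in every rule's right-hand side or depends on a non-nullable symbol.

{E, K, Q}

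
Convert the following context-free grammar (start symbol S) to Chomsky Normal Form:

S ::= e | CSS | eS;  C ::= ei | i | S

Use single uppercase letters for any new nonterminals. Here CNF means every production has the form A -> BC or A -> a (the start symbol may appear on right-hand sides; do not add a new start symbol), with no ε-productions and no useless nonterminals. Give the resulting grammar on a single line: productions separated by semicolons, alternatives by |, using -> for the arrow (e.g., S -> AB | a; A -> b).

No ε-productions.
After unit-elimination: S -> e | eS | CSS; C -> e | i | eS | ei | CSS.
TERM: introduce A -> e, B -> i and substitute in every rule of length ≥2.
BIN: C -> CSS becomes C -> CD, D -> SS; S -> CSS becomes S -> CE, E -> SS.

S -> e | AS | CE; A -> e; B -> i; C -> e | i | AB | AS | CD; D -> SS; E -> SS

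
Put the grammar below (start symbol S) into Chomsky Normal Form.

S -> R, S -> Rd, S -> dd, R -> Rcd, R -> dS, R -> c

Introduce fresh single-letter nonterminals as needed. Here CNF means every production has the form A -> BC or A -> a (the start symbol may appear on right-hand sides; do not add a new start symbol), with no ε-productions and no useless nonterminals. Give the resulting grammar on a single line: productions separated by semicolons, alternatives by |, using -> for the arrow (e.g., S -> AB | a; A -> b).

No ε-productions.
After unit-elimination: S -> c | Rd | dS | dd | Rcd; R -> c | dS | Rcd.
TERM: introduce A -> c, B -> d and substitute in every rule of length ≥2.
BIN: R -> RAB becomes R -> RC, C -> AB; S -> RAB becomes S -> RD, D -> AB.

S -> c | BB | BS | RB | RD; A -> c; B -> d; C -> AB; D -> AB; R -> c | BS | RC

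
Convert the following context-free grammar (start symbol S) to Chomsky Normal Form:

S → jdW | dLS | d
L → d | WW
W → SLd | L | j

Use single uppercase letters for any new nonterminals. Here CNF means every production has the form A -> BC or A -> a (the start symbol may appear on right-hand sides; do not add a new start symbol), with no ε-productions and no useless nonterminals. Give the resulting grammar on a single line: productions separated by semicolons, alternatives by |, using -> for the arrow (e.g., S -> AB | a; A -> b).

S -> d | AC | BD; A -> d; B -> j; C -> LS; D -> AW; E -> LA; L -> d | WW; W -> d | j | SE | WW

No ε-productions.
After unit-elimination: S -> d | dLS | jdW; L -> d | WW; W -> d | j | WW | SLd.
TERM: introduce A -> d, B -> j and substitute in every rule of length ≥2.
BIN: S -> ALS becomes S -> AC, C -> LS; S -> BAW becomes S -> BD, D -> AW; W -> SLA becomes W -> SE, E -> LA.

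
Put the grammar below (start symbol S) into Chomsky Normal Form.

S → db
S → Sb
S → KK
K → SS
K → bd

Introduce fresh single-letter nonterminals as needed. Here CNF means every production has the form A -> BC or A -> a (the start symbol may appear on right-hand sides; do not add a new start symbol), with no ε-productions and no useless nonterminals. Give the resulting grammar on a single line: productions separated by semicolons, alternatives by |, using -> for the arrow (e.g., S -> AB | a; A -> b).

No ε-productions.
No unit productions to eliminate.
TERM: introduce A -> b, B -> d and substitute in every rule of length ≥2.

S -> BA | KK | SA; A -> b; B -> d; K -> AB | SS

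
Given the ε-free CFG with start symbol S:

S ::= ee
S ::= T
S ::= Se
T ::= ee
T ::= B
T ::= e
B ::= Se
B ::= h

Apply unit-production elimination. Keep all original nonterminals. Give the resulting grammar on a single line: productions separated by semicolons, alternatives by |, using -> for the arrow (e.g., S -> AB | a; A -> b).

S -> e | h | Se | ee; B -> h | Se; T -> e | h | Se | ee

Unit productions: S->T, T->B.
Unit pairs (A ⇒* B via units): (S,B), (S,T), (T,B).
S: inherits non-unit rules of {B, S, T} → Se | e | ee | h.
B: inherits non-unit rules of {B} → Se | h.
T: inherits non-unit rules of {B, T} → Se | e | ee | h.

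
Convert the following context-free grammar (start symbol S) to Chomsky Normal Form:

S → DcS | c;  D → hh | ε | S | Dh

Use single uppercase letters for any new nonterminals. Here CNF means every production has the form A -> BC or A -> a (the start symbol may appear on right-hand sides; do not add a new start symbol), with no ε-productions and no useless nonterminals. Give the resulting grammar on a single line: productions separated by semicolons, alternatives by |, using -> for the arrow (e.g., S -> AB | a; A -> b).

Nullable: {D}; after ε-elimination: S -> c | cS | DcS; D -> S | h | Dh | hh.
After unit-elimination: S -> c | cS | DcS; D -> c | h | Dh | cS | hh | DcS.
TERM: introduce A -> c, B -> h and substitute in every rule of length ≥2.
BIN: D -> DAS becomes D -> DC, C -> AS; S -> DAS becomes S -> DE, E -> AS.

S -> c | AS | DE; A -> c; B -> h; C -> AS; D -> c | h | AS | BB | DB | DC; E -> AS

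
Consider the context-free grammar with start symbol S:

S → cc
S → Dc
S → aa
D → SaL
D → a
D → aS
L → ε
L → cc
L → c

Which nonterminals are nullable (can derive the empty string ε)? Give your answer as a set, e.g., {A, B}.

Directly nullable (have an ε-rule): {L}.
Not nullable: D, S — each has a terminal in every rule's right-hand side or depends on a non-nullable symbol.

{L}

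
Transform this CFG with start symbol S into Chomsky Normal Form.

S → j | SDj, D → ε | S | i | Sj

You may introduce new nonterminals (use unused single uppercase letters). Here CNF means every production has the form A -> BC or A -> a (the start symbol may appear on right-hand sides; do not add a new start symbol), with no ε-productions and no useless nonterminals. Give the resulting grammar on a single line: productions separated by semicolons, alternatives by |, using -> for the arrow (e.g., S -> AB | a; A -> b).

S -> j | SA | SC; A -> j; B -> DA; C -> DA; D -> i | j | SA | SB

Nullable: {D}; after ε-elimination: S -> j | Sj | SDj; D -> S | i | Sj.
After unit-elimination: S -> j | Sj | SDj; D -> i | j | Sj | SDj.
TERM: introduce A -> j and substitute in every rule of length ≥2.
BIN: D -> SDA becomes D -> SB, B -> DA; S -> SDA becomes S -> SC, C -> DA.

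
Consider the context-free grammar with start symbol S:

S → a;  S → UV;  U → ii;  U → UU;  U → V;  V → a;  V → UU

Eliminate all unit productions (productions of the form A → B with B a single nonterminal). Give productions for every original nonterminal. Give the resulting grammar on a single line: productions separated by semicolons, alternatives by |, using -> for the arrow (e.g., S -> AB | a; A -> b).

Unit productions: U->V.
Unit pairs (A ⇒* B via units): (U,V).
S: inherits non-unit rules of {S} → UV | a.
U: inherits non-unit rules of {U, V} → UU | a | ii.
V: inherits non-unit rules of {V} → UU | a.

S -> a | UV; U -> a | UU | ii; V -> a | UU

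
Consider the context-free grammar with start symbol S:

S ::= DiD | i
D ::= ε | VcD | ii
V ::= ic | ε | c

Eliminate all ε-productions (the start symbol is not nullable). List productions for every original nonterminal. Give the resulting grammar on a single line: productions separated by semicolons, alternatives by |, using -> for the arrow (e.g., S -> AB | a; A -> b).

S -> i | Di | iD | DiD; D -> c | Vc | cD | ii | VcD; V -> c | ic

Nullable set: {D, V}.
S -> DiD: D, D nullable, giving Di | DiD | i | iD.
Drop D -> ε.
D -> VcD: V, D nullable, giving Vc | VcD | c | cD.
Drop V -> ε.
Unchanged (no nullable symbols): S -> i; D -> ii; V -> c; V -> ic.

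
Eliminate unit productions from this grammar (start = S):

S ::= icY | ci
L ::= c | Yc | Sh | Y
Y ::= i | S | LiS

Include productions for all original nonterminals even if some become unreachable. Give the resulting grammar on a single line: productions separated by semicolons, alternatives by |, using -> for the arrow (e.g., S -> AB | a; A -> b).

S -> ci | icY; L -> c | i | Sh | Yc | ci | LiS | icY; Y -> i | ci | LiS | icY

Unit productions: L->Y, Y->S.
Unit pairs (A ⇒* B via units): (L,S), (L,Y), (Y,S).
S: inherits non-unit rules of {S} → ci | icY.
L: inherits non-unit rules of {L, S, Y} → LiS | Sh | Yc | c | ci | i | icY.
Y: inherits non-unit rules of {S, Y} → LiS | ci | i | icY.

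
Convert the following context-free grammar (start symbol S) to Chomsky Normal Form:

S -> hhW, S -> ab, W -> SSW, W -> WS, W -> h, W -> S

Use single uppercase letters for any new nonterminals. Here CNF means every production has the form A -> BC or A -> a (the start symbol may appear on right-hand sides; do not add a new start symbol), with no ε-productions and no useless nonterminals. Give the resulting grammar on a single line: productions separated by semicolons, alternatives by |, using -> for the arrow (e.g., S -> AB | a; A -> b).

S -> AB | CD; A -> a; B -> b; C -> h; D -> CW; E -> CW; F -> SW; W -> h | AB | CE | SF | WS

No ε-productions.
After unit-elimination: S -> ab | hhW; W -> h | WS | ab | SSW | hhW.
TERM: introduce A -> a, B -> b, C -> h and substitute in every rule of length ≥2.
BIN: S -> CCW becomes S -> CD, D -> CW; W -> CCW becomes W -> CE, E -> CW; W -> SSW becomes W -> SF, F -> SW.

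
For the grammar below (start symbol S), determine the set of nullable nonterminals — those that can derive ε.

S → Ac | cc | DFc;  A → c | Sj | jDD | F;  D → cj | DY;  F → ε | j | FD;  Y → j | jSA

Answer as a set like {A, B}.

Directly nullable (have an ε-rule): {F}.
A is nullable via A -> F (every symbol on the right is already known nullable).
Not nullable: D, S, Y — each has a terminal in every rule's right-hand side or depends on a non-nullable symbol.

{A, F}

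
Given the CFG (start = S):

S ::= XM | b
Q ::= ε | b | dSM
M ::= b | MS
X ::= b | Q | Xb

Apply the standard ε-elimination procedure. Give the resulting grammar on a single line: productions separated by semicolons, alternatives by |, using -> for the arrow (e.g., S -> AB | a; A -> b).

S -> M | b | XM; M -> b | MS; Q -> b | dSM; X -> Q | b | Xb

Nullable set: {Q, X}.
S -> XM: X nullable, giving M | XM.
Drop Q -> ε.
X -> Q: Q nullable, giving Q.
X -> Xb: X nullable, giving Xb | b.
Unchanged (no nullable symbols): S -> b; M -> MS; M -> b; Q -> b; Q -> dSM; X -> b.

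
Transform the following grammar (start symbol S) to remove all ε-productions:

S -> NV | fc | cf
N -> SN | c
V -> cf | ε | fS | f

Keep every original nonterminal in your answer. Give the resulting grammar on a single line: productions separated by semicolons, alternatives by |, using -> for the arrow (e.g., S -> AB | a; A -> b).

S -> N | NV | cf | fc; N -> c | SN; V -> f | cf | fS

Nullable set: {V}.
S -> NV: V nullable, giving N | NV.
Drop V -> ε.
Unchanged (no nullable symbols): S -> cf; S -> fc; N -> SN; N -> c; V -> cf; V -> f; V -> fS.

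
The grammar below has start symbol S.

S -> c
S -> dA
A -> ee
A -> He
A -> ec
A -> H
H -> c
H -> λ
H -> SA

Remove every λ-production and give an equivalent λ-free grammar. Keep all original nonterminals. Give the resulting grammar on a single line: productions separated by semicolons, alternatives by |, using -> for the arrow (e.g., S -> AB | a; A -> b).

Nullable set: {A, H}.
S -> dA: A nullable, giving d | dA.
A -> H: H nullable, giving H.
A -> He: H nullable, giving He | e.
Drop H -> λ.
H -> SA: A nullable, giving S | SA.
Unchanged (no nullable symbols): S -> c; A -> ec; A -> ee; H -> c.

S -> c | d | dA; A -> H | e | He | ec | ee; H -> S | c | SA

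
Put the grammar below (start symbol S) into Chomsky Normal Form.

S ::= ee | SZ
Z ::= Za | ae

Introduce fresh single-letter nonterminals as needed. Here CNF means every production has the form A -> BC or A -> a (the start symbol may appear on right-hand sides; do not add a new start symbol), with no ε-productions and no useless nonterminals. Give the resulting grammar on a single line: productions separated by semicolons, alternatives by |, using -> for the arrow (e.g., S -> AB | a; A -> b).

No ε-productions.
No unit productions to eliminate.
TERM: introduce B -> a, A -> e and substitute in every rule of length ≥2.

S -> AA | SZ; A -> e; B -> a; Z -> BA | ZB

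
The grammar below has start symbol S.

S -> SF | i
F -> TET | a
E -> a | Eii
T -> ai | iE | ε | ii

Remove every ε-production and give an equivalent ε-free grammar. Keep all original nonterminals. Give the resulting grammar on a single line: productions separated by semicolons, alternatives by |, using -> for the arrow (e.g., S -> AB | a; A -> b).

S -> i | SF; E -> a | Eii; F -> E | a | ET | TE | TET; T -> ai | iE | ii

Nullable set: {T}.
F -> TET: T, T nullable, giving E | ET | TE | TET.
Drop T -> ε.
Unchanged (no nullable symbols): S -> SF; S -> i; E -> Eii; E -> a; F -> a; T -> ai; T -> iE; T -> ii.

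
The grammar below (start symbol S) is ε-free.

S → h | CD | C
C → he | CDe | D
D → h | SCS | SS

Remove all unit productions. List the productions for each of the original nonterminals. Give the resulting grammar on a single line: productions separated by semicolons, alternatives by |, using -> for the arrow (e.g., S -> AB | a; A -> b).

Unit productions: C->D, S->C.
Unit pairs (A ⇒* B via units): (C,D), (S,C), (S,D).
S: inherits non-unit rules of {C, D, S} → CD | CDe | SCS | SS | h | he.
C: inherits non-unit rules of {C, D} → CDe | SCS | SS | h | he.
D: inherits non-unit rules of {D} → SCS | SS | h.

S -> h | CD | SS | he | CDe | SCS; C -> h | SS | he | CDe | SCS; D -> h | SS | SCS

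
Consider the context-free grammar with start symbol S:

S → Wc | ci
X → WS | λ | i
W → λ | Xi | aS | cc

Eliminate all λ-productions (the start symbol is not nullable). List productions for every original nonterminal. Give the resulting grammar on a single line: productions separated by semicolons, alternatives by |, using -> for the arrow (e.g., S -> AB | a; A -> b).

Nullable set: {W, X}.
S -> Wc: W nullable, giving Wc | c.
Drop W -> λ.
W -> Xi: X nullable, giving Xi | i.
Drop X -> λ.
X -> WS: W nullable, giving S | WS.
Unchanged (no nullable symbols): S -> ci; W -> aS; W -> cc; X -> i.

S -> c | Wc | ci; W -> i | Xi | aS | cc; X -> S | i | WS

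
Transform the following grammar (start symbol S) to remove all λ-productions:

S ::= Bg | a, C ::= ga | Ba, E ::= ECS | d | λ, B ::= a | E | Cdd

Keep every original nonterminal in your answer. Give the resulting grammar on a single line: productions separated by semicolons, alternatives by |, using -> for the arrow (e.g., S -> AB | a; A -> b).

Nullable set: {B, E}.
S -> Bg: B nullable, giving Bg | g.
B -> E: E nullable, giving E.
C -> Ba: B nullable, giving Ba | a.
Drop E -> λ.
E -> ECS: E nullable, giving CS | ECS.
Unchanged (no nullable symbols): S -> a; B -> Cdd; B -> a; C -> ga; E -> d.

S -> a | g | Bg; B -> E | a | Cdd; C -> a | Ba | ga; E -> d | CS | ECS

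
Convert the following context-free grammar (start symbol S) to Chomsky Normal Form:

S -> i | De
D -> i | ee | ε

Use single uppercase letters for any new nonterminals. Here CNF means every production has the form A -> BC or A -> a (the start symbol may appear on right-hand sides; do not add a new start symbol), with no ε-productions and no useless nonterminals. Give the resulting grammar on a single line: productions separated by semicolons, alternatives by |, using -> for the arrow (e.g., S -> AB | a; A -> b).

S -> e | i | DA; A -> e; D -> i | AA

Nullable: {D}; after ε-elimination: S -> e | i | De; D -> i | ee.
No unit productions to eliminate.
TERM: introduce A -> e and substitute in every rule of length ≥2.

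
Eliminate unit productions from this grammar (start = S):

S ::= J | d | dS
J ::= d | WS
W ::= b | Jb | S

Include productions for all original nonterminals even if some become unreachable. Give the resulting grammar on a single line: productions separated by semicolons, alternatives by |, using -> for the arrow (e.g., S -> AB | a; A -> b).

Unit productions: S->J, W->S.
Unit pairs (A ⇒* B via units): (S,J), (W,J), (W,S).
S: inherits non-unit rules of {J, S} → WS | d | dS.
J: inherits non-unit rules of {J} → WS | d.
W: inherits non-unit rules of {J, S, W} → Jb | WS | b | d | dS.

S -> d | WS | dS; J -> d | WS; W -> b | d | Jb | WS | dS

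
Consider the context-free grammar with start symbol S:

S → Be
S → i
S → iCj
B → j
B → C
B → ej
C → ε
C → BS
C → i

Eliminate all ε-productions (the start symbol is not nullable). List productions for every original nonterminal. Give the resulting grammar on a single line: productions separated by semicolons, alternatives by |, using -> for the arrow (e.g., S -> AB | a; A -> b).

Nullable set: {B, C}.
S -> Be: B nullable, giving Be | e.
S -> iCj: C nullable, giving iCj | ij.
B -> C: C nullable, giving C.
Drop C -> ε.
C -> BS: B nullable, giving BS | S.
Unchanged (no nullable symbols): S -> i; B -> ej; B -> j; C -> i.

S -> e | i | Be | ij | iCj; B -> C | j | ej; C -> S | i | BS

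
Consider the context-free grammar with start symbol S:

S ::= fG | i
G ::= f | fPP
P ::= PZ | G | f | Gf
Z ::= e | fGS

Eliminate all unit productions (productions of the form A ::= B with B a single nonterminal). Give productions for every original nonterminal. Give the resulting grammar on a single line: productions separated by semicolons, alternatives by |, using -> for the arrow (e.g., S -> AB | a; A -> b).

S -> i | fG; G -> f | fPP; P -> f | Gf | PZ | fPP; Z -> e | fGS

Unit productions: P->G.
Unit pairs (A ⇒* B via units): (P,G).
S: inherits non-unit rules of {S} → fG | i.
G: inherits non-unit rules of {G} → f | fPP.
P: inherits non-unit rules of {G, P} → Gf | PZ | f | fPP.
Z: inherits non-unit rules of {Z} → e | fGS.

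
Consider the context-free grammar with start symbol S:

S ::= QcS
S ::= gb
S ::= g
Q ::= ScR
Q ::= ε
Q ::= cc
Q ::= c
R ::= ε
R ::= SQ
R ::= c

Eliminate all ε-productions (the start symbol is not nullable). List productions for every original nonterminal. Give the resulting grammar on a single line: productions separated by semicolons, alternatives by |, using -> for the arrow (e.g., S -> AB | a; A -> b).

S -> g | cS | gb | QcS; Q -> c | Sc | cc | ScR; R -> S | c | SQ

Nullable set: {Q, R}.
S -> QcS: Q nullable, giving QcS | cS.
Drop Q -> ε.
Q -> ScR: R nullable, giving Sc | ScR.
Drop R -> ε.
R -> SQ: Q nullable, giving S | SQ.
Unchanged (no nullable symbols): S -> g; S -> gb; Q -> c; Q -> cc; R -> c.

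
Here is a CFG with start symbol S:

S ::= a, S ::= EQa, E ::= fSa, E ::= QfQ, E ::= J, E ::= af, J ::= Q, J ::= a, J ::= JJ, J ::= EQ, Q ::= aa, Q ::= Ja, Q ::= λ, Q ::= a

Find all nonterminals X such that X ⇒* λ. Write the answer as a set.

{E, J, Q}

Directly nullable (have an ε-rule): {Q}.
J is nullable via J -> Q (every symbol on the right is already known nullable).
E is nullable via E -> J (every symbol on the right is already known nullable).
Not nullable: S — each has a terminal in every rule's right-hand side or depends on a non-nullable symbol.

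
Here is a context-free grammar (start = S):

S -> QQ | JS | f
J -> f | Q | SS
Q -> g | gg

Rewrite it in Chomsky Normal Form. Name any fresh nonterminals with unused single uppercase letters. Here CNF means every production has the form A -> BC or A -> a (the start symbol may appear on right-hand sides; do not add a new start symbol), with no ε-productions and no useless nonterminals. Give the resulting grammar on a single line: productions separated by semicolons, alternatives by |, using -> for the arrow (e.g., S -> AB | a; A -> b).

No ε-productions.
After unit-elimination: S -> f | JS | QQ; J -> f | g | SS | gg; Q -> g | gg.
TERM: introduce A -> g and substitute in every rule of length ≥2.

S -> f | JS | QQ; A -> g; J -> f | g | AA | SS; Q -> g | AA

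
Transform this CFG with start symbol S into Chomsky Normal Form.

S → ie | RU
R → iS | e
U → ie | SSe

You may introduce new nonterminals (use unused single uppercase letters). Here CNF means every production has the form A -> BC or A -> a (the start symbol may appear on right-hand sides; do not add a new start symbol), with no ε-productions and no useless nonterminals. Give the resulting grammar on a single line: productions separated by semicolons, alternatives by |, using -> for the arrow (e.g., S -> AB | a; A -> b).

No ε-productions.
No unit productions to eliminate.
TERM: introduce B -> e, A -> i and substitute in every rule of length ≥2.
BIN: U -> SSB becomes U -> SC, C -> SB.

S -> AB | RU; A -> i; B -> e; C -> SB; R -> e | AS; U -> AB | SC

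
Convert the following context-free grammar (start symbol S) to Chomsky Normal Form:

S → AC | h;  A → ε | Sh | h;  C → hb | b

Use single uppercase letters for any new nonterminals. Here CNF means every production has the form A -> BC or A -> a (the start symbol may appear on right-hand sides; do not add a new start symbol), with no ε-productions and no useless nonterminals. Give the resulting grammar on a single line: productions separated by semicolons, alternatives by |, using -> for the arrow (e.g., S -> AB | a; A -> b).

S -> b | h | AC | BD; A -> h | SB; B -> h; C -> b | BD; D -> b

Nullable: {A}; after ε-elimination: S -> C | h | AC; A -> h | Sh; C -> b | hb.
After unit-elimination: S -> b | h | AC | hb; A -> h | Sh; C -> b | hb.
TERM: introduce D -> b, B -> h and substitute in every rule of length ≥2.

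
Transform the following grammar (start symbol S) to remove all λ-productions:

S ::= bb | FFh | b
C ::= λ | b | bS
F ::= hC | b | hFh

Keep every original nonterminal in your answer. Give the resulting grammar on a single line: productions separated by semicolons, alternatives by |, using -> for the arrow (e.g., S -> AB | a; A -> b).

S -> b | bb | FFh; C -> b | bS; F -> b | h | hC | hFh

Nullable set: {C}.
Drop C -> λ.
F -> hC: C nullable, giving h | hC.
Unchanged (no nullable symbols): S -> FFh; S -> b; S -> bb; C -> b; C -> bS; F -> b; F -> hFh.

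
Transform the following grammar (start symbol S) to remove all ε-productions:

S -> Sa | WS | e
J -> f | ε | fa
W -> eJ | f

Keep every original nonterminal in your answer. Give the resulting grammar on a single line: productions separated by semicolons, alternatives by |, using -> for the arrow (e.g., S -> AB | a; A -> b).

Nullable set: {J}.
Drop J -> ε.
W -> eJ: J nullable, giving e | eJ.
Unchanged (no nullable symbols): S -> Sa; S -> WS; S -> e; J -> f; J -> fa; W -> f.

S -> e | Sa | WS; J -> f | fa; W -> e | f | eJ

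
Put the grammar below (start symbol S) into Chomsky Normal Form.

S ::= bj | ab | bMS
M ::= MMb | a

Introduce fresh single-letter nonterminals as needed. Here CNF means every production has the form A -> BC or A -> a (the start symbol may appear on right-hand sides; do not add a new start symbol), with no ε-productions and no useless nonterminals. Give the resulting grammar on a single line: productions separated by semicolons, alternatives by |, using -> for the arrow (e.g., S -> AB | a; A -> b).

S -> AC | AE | BA; A -> b; B -> a; C -> j; D -> MA; E -> MS; M -> a | MD

No ε-productions.
No unit productions to eliminate.
TERM: introduce B -> a, A -> b, C -> j and substitute in every rule of length ≥2.
BIN: M -> MMA becomes M -> MD, D -> MA; S -> AMS becomes S -> AE, E -> MS.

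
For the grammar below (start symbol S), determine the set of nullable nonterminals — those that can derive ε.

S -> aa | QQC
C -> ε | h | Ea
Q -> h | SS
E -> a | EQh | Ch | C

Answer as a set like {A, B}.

{C, E}

Directly nullable (have an ε-rule): {C}.
E is nullable via E -> C (every symbol on the right is already known nullable).
Not nullable: Q, S — each has a terminal in every rule's right-hand side or depends on a non-nullable symbol.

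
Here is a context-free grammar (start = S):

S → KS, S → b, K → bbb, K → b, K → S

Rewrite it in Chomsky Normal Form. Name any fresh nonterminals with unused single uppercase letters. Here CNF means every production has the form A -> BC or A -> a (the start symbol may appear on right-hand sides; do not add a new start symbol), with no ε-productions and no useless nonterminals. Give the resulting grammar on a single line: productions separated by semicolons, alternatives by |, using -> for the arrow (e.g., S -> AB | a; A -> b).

No ε-productions.
After unit-elimination: S -> b | KS; K -> b | KS | bbb.
TERM: introduce A -> b and substitute in every rule of length ≥2.
BIN: K -> AAA becomes K -> AB, B -> AA.

S -> b | KS; A -> b; B -> AA; K -> b | AB | KS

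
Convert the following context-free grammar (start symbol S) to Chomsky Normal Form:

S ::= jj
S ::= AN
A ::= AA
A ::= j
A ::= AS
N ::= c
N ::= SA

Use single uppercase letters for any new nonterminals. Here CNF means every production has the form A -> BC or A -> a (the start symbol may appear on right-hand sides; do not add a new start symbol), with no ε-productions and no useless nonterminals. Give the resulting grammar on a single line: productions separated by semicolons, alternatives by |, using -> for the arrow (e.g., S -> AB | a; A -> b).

S -> AN | BB; A -> j | AA | AS; B -> j; N -> c | SA

No ε-productions.
No unit productions to eliminate.
TERM: introduce B -> j and substitute in every rule of length ≥2.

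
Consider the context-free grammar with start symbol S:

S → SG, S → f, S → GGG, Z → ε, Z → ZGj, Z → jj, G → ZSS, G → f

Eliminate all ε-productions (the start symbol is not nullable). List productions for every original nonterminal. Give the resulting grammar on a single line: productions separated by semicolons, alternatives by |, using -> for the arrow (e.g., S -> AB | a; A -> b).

Nullable set: {Z}.
G -> ZSS: Z nullable, giving SS | ZSS.
Drop Z -> ε.
Z -> ZGj: Z nullable, giving Gj | ZGj.
Unchanged (no nullable symbols): S -> GGG; S -> SG; S -> f; G -> f; Z -> jj.

S -> f | SG | GGG; G -> f | SS | ZSS; Z -> Gj | jj | ZGj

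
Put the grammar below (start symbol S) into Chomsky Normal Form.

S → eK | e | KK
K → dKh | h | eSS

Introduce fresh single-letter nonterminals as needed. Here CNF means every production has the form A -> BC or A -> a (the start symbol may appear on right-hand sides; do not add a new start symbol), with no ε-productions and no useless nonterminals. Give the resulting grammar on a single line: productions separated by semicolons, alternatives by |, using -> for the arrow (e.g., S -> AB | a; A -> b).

No ε-productions.
No unit productions to eliminate.
TERM: introduce A -> d, C -> e, B -> h and substitute in every rule of length ≥2.
BIN: K -> AKB becomes K -> AD, D -> KB; K -> CSS becomes K -> CE, E -> SS.

S -> e | CK | KK; A -> d; B -> h; C -> e; D -> KB; E -> SS; K -> h | AD | CE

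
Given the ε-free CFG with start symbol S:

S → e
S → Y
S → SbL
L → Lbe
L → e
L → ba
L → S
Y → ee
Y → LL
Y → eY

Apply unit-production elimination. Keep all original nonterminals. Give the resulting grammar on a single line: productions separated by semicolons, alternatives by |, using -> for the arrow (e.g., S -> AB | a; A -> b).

Unit productions: L->S, S->Y.
Unit pairs (A ⇒* B via units): (L,S), (L,Y), (S,Y).
S: inherits non-unit rules of {S, Y} → LL | SbL | e | eY | ee.
L: inherits non-unit rules of {L, S, Y} → LL | Lbe | SbL | ba | e | eY | ee.
Y: inherits non-unit rules of {Y} → LL | eY | ee.

S -> e | LL | eY | ee | SbL; L -> e | LL | ba | eY | ee | Lbe | SbL; Y -> LL | eY | ee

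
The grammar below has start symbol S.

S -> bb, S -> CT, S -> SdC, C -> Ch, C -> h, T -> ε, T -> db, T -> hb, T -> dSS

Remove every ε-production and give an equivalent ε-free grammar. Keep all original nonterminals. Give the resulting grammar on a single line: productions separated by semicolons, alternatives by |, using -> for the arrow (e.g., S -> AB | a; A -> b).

S -> C | CT | bb | SdC; C -> h | Ch; T -> db | hb | dSS

Nullable set: {T}.
S -> CT: T nullable, giving C | CT.
Drop T -> ε.
Unchanged (no nullable symbols): S -> SdC; S -> bb; C -> Ch; C -> h; T -> dSS; T -> db; T -> hb.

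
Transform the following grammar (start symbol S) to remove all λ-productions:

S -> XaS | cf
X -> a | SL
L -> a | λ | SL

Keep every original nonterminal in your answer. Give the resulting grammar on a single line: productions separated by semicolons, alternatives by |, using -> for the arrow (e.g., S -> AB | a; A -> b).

Nullable set: {L}.
Drop L -> λ.
L -> SL: L nullable, giving S | SL.
X -> SL: L nullable, giving S | SL.
Unchanged (no nullable symbols): S -> XaS; S -> cf; L -> a; X -> a.

S -> cf | XaS; L -> S | a | SL; X -> S | a | SL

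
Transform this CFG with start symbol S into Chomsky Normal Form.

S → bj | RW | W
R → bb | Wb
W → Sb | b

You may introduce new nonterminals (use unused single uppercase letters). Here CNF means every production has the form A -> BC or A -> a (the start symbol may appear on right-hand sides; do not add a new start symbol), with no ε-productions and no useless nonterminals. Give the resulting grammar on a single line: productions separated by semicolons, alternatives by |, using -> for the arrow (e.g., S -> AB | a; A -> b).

S -> b | AB | RW | SA; A -> b; B -> j; R -> AA | WA; W -> b | SA

No ε-productions.
After unit-elimination: S -> b | RW | Sb | bj; R -> Wb | bb; W -> b | Sb.
TERM: introduce A -> b, B -> j and substitute in every rule of length ≥2.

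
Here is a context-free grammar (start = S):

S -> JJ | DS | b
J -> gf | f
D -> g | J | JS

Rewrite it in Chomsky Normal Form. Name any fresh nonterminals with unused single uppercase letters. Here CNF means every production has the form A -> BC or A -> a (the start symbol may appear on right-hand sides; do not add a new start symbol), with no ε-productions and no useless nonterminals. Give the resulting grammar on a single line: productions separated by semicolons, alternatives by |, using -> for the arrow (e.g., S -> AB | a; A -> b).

No ε-productions.
After unit-elimination: S -> b | DS | JJ; D -> f | g | JS | gf; J -> f | gf.
TERM: introduce B -> f, A -> g and substitute in every rule of length ≥2.

S -> b | DS | JJ; A -> g; B -> f; D -> f | g | AB | JS; J -> f | AB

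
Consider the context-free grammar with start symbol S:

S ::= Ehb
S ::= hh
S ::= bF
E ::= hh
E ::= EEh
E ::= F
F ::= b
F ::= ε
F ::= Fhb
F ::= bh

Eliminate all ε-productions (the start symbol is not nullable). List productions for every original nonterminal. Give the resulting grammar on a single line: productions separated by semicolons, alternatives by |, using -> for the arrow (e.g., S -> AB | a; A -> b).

Nullable set: {E, F}.
S -> Ehb: E nullable, giving Ehb | hb.
S -> bF: F nullable, giving b | bF.
E -> EEh: E, E nullable, giving EEh | Eh | h.
E -> F: F nullable, giving F.
Drop F -> ε.
F -> Fhb: F nullable, giving Fhb | hb.
Unchanged (no nullable symbols): S -> hh; E -> hh; F -> b; F -> bh.

S -> b | bF | hb | hh | Ehb; E -> F | h | Eh | hh | EEh; F -> b | bh | hb | Fhb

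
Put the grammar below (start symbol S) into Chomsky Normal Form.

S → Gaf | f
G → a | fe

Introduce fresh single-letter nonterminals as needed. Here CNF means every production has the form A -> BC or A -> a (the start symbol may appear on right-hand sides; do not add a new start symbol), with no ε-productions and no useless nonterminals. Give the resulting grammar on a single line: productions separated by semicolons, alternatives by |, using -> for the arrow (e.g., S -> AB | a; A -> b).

S -> f | GD; A -> f; B -> e; C -> a; D -> CA; G -> a | AB

No ε-productions.
No unit productions to eliminate.
TERM: introduce C -> a, B -> e, A -> f and substitute in every rule of length ≥2.
BIN: S -> GCA becomes S -> GD, D -> CA.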